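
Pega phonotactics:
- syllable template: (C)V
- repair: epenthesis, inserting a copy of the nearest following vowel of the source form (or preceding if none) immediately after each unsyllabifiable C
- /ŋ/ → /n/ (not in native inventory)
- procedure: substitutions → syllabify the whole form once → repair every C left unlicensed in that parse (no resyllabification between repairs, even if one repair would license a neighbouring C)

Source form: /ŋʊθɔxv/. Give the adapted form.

Substitution: /ŋ/ → /n/, giving /nʊθɔxv/.
The consonants /x/, /v/ cannot be parsed into a legal (C)V syllable (no codas are permitted; onsets are limited to one consonant).
Epenthesis after each stranded consonant: /x/ → /xɔ/, /v/ → /vɔ/.

nʊθɔxɔvɔ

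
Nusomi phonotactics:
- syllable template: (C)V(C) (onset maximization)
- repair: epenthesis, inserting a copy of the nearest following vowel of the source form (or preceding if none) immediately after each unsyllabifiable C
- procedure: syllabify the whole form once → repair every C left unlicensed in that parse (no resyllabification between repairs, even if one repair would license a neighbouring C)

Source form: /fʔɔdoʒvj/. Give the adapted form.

Syllabifying with onset maximization leaves /f/, /v/, /j/ stranded (at most one coda consonant is licensed; onsets are limited to one consonant).
Each unlicensed consonant becomes the onset of a new syllable: /f/ → /fɔ/, /v/ → /vo/, /j/ → /jo/.

fɔʔɔdoʒvojo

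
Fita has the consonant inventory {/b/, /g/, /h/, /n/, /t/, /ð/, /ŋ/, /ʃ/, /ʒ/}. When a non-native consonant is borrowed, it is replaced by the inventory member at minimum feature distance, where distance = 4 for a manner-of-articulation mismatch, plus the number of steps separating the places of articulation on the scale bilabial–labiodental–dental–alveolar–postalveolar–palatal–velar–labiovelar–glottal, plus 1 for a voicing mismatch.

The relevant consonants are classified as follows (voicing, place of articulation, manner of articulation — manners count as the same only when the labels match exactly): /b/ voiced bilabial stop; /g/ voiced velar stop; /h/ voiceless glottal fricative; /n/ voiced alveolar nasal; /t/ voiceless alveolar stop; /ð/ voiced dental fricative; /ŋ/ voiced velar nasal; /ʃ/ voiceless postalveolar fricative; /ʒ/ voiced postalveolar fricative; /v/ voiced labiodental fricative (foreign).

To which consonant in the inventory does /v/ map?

/ð/ is closest: same manner (fricative), place distance 1 (labiodental→dental), same voicing; total 1. Next closest is /ʒ/ at distance 3.

ð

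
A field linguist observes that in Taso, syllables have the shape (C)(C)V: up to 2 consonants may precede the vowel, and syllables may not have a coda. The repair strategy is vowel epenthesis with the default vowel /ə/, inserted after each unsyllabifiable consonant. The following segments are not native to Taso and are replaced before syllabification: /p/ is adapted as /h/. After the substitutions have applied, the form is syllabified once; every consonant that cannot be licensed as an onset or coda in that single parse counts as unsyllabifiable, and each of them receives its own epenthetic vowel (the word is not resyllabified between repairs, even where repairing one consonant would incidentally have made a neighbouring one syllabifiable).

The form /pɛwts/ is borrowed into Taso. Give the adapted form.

hɛwətəsə

Substitution: /p/ → /h/, giving /hɛwts/.
Under (C)(C)V, the unsyllabifiable consonants are /w/, /t/, /s/ (no codas are permitted; onsets may contain at most 2 consonants).
Inserting the epenthetic vowel yields /w/ → /wə/, /t/ → /tə/, /s/ → /sə/.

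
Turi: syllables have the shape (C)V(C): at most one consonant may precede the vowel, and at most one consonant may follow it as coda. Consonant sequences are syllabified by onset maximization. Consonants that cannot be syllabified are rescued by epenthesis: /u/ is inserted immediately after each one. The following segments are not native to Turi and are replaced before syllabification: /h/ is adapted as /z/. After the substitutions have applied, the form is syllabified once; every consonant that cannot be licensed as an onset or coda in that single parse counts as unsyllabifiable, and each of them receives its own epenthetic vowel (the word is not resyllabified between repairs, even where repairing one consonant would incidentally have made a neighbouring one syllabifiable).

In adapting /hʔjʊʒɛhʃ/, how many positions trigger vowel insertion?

After substitution the input is /zʔjʊʒɛzʃ/.
The unsyllabifiable consonants are /z/, /ʔ/, /ʃ/; each receives one epenthetic vowel.

3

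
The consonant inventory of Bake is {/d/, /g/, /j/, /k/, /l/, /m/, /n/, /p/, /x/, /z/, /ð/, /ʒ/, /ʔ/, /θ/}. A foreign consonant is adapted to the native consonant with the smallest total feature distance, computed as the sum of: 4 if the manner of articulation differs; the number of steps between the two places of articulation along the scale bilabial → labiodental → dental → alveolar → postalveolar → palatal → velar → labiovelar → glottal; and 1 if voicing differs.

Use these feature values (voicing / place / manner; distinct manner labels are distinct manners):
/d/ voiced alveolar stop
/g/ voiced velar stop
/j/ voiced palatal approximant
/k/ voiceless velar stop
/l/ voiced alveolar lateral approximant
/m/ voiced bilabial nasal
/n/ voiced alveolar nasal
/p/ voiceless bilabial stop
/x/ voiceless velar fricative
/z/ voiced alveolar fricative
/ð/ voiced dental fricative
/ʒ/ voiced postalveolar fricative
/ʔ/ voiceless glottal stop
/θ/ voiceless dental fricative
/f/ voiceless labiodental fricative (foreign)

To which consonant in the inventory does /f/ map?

θ

/θ/ is closest: same manner (fricative), place distance 1 (labiodental→dental), same voicing; total 1. Next closest is /ð/ at distance 2.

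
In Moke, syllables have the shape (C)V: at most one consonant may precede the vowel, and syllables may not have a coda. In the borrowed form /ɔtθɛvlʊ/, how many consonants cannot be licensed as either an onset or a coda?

Under (C)V, the unsyllabifiable consonants are /t/, /v/ (no codas are permitted; onsets are limited to one consonant).

2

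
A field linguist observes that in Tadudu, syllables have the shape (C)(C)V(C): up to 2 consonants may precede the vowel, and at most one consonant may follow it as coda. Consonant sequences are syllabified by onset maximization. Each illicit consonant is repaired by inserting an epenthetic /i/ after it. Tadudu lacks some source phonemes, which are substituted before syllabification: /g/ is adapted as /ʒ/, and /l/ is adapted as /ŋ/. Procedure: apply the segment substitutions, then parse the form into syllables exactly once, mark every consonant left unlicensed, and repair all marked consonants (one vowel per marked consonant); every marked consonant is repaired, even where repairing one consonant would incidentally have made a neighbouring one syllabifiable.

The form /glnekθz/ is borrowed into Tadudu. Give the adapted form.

ʒiŋnekθizi

Substitution: /g/ → /ʒ/, /l/ → /ŋ/, giving /ʒŋnekθz/.
Under (C)(C)V(C), the unsyllabifiable consonants are /ʒ/, /θ/, /z/ (at most one coda consonant is licensed; onsets may contain at most 2 consonants).
Epenthesis after each stranded consonant: /ʒ/ → /ʒi/, /θ/ → /θi/, /z/ → /zi/.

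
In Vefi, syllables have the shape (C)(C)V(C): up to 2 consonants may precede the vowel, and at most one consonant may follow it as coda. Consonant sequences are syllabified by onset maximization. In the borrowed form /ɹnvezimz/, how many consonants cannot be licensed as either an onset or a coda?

Under (C)(C)V(C), the unsyllabifiable consonants are /ɹ/, /z/ (at most one coda consonant is licensed; onsets may contain at most 2 consonants).

2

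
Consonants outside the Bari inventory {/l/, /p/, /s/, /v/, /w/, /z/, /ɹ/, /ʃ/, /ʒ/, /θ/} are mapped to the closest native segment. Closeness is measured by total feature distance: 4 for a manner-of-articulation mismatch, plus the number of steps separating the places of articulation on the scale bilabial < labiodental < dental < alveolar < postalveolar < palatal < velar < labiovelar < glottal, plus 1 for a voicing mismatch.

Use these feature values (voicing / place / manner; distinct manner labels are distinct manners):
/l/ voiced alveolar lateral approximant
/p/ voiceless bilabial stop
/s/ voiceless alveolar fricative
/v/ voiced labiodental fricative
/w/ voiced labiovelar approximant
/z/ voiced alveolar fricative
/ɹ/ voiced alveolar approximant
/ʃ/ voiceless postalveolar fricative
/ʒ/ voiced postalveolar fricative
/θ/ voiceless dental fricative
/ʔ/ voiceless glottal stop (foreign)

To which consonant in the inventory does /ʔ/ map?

w

/w/ is closest: manner differs (stop→approximant, +4), place distance 1 (glottal→labiovelar), voicing differs (+1); total 6. Next closest is /p/ at distance 8.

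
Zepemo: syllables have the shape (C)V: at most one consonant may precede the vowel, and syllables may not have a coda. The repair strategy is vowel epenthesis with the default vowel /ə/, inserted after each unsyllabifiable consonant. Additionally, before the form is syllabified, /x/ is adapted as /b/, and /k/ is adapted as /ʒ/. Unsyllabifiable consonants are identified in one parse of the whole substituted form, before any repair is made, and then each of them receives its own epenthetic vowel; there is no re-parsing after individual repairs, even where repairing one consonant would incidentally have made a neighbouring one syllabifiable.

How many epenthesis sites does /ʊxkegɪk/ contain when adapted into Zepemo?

After substitution the input is /ʊbʒegɪʒ/.
The unsyllabifiable consonants are /b/, /ʒ/; each receives one epenthetic vowel.

2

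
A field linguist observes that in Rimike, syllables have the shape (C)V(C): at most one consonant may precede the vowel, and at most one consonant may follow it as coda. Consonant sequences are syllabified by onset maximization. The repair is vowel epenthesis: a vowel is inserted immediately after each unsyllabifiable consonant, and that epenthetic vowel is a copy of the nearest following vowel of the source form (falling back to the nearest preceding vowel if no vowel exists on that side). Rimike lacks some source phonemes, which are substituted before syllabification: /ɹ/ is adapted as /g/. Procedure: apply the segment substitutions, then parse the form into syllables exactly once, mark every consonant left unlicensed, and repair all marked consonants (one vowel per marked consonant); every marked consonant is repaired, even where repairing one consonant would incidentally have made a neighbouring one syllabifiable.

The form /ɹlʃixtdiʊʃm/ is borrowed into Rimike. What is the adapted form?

giliʃixtidiʊʃmʊ

Substitution: /ɹ/ → /g/, giving /glʃixtdiʊʃm/.
The consonants /g/, /l/, /t/, /m/ cannot be parsed into a legal (C)V(C) syllable (at most one coda consonant is licensed; onsets are limited to one consonant).
Epenthesis after each stranded consonant: /g/ → /gi/, /l/ → /li/, /t/ → /ti/, /m/ → /mʊ/.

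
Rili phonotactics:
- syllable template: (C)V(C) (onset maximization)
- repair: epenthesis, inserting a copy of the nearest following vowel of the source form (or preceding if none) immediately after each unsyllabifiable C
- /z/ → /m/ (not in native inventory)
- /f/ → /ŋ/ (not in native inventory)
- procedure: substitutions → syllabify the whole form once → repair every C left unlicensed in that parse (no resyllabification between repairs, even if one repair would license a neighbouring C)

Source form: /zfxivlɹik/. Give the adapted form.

Substitution: /z/ → /m/, /f/ → /ŋ/, giving /mŋxivlɹik/.
Under (C)V(C), the unsyllabifiable consonants are /m/, /ŋ/, /l/ (at most one coda consonant is licensed; onsets are limited to one consonant).
Inserting the epenthetic vowel yields /m/ → /mi/, /ŋ/ → /ŋi/, /l/ → /li/.

miŋixivliɹik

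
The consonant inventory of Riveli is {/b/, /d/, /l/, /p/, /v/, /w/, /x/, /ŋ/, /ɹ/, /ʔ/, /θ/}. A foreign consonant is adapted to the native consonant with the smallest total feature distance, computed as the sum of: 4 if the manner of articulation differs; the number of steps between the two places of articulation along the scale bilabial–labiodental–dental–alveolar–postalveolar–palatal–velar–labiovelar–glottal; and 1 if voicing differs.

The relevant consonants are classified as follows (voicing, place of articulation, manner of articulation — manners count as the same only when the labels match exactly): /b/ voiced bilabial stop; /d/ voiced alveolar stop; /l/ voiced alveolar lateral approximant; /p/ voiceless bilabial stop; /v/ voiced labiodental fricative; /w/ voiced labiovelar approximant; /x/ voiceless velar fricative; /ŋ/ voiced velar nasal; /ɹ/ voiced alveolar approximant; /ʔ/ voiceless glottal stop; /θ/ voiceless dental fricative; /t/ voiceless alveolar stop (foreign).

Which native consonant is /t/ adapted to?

d

/d/ is closest: same manner (stop), place distance 0 (alveolar→alveolar), voicing differs (+1); total 1. Next closest is /p/ at distance 3.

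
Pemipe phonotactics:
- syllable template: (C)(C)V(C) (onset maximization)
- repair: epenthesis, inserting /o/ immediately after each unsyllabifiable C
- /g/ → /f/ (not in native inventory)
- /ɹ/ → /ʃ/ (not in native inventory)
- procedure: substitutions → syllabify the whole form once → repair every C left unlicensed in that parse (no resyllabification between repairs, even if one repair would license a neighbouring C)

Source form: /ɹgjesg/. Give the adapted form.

Substitution: /ɹ/ → /ʃ/, /g/ → /f/, giving /ʃfjesf/.
Under (C)(C)V(C), the unsyllabifiable consonants are /ʃ/, /f/ (at most one coda consonant is licensed; onsets may contain at most 2 consonants).
Inserting the epenthetic vowel yields /ʃ/ → /ʃo/, /f/ → /fo/.

ʃofjesfo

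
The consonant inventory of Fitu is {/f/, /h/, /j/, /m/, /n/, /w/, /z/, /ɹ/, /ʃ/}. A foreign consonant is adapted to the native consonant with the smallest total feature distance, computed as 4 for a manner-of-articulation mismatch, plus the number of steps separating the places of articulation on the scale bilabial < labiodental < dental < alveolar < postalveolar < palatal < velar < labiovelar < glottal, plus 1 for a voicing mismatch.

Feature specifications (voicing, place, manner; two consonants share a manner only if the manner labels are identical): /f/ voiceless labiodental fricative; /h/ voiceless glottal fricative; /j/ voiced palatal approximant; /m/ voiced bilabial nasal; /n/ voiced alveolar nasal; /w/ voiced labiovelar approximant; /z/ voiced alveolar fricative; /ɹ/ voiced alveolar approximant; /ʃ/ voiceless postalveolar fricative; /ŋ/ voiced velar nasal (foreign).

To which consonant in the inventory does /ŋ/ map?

/n/ is closest: same manner (nasal), place distance 3 (velar→alveolar), same voicing; total 3. Next closest is /j/ at distance 5.

n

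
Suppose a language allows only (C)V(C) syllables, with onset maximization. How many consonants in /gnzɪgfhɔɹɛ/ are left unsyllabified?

Syllabifying with onset maximization leaves /g/, /n/, /f/ stranded (at most one coda consonant is licensed; onsets are limited to one consonant).

3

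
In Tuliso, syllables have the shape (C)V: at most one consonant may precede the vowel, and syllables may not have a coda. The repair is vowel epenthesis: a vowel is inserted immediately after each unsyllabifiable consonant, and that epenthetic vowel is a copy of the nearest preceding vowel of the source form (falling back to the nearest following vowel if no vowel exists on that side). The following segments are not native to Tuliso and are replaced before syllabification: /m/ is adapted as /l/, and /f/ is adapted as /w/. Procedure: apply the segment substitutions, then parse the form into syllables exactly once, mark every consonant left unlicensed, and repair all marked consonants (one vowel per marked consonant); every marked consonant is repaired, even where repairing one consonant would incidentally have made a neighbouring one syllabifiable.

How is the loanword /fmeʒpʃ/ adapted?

Substitution: /f/ → /w/, /m/ → /l/, giving /wleʒpʃ/.
The consonants /w/, /ʒ/, /p/, /ʃ/ cannot be parsed into a legal (C)V syllable (no codas are permitted; onsets are limited to one consonant).
Each unlicensed consonant becomes the onset of a new syllable: /w/ → /we/, /ʒ/ → /ʒe/, /p/ → /pe/, /ʃ/ → /ʃe/.

weleʒepeʃe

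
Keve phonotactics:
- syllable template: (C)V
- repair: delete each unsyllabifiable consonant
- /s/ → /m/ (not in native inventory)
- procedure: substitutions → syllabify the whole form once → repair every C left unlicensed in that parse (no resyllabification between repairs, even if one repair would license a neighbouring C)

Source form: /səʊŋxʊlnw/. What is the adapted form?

Substitution: /s/ → /m/, giving /məʊŋxʊlnw/.
Syllabifying with onset maximization leaves /ŋ/, /l/, /n/, /w/ stranded (no codas are permitted; onsets are limited to one consonant).
Deletion applies to /ŋ/, /l/, /n/, /w/.

məʊxʊ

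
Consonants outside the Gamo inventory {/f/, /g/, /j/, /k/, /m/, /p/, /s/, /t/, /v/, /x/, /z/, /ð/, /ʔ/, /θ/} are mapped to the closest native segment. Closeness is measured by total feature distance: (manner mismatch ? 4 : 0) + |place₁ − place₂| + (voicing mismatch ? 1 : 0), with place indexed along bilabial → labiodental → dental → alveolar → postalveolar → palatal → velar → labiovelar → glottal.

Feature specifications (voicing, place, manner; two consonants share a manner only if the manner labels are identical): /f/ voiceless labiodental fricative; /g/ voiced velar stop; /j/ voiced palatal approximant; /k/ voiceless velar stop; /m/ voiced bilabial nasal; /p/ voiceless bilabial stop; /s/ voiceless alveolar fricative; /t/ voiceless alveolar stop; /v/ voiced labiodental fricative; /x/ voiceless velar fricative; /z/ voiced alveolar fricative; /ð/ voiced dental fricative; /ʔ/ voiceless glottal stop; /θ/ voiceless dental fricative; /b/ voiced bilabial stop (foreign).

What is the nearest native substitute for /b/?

/p/ is closest: same manner (stop), place distance 0 (bilabial→bilabial), voicing differs (+1); total 1. Next closest is /m/ at distance 4.

p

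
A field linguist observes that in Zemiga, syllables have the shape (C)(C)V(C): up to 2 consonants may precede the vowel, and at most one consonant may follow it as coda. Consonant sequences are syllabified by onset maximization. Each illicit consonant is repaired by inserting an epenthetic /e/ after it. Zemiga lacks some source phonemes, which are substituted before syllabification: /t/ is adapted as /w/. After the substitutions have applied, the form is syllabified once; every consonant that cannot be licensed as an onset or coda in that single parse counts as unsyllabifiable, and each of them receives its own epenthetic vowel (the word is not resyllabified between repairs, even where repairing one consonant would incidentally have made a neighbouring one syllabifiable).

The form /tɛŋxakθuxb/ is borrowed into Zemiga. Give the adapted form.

wɛŋxakθuxbe

Substitution: /t/ → /w/, giving /wɛŋxakθuxb/.
Under (C)(C)V(C), the unsyllabifiable consonants are /b/ (at most one coda consonant is licensed; onsets may contain at most 2 consonants).
Each unlicensed consonant becomes the onset of a new syllable: /b/ → /be/.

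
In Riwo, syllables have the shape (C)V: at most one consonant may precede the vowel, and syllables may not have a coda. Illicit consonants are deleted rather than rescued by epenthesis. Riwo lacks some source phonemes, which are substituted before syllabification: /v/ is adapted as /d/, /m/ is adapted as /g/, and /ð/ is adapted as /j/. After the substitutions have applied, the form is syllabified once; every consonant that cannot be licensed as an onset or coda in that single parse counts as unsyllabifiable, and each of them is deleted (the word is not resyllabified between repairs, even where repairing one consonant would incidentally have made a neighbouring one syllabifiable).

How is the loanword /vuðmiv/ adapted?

Substitution: /v/ → /d/, /ð/ → /j/, /m/ → /g/, giving /dujgid/.
The consonants /j/, /d/ cannot be parsed into a legal (C)V syllable (no codas are permitted; onsets are limited to one consonant).
Each unlicensed consonant is deleted: /j/, /d/.

dugi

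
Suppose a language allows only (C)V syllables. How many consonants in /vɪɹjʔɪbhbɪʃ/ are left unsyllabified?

Syllabifying with onset maximization leaves /ɹ/, /j/, /b/, /h/, /ʃ/ stranded (no codas are permitted; onsets are limited to one consonant).

5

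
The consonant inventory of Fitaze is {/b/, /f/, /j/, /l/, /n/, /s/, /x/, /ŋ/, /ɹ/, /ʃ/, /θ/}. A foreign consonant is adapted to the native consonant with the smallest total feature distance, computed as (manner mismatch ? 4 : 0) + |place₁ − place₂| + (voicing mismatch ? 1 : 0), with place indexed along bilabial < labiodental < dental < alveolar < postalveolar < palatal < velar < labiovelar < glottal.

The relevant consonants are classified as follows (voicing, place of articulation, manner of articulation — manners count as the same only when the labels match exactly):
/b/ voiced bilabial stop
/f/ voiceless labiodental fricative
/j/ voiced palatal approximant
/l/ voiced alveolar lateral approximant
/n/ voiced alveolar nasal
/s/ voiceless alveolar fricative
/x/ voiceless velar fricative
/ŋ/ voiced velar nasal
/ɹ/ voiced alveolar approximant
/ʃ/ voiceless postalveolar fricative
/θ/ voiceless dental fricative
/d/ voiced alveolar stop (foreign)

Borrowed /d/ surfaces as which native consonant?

b

/b/ is closest: same manner (stop), place distance 3 (alveolar→bilabial), same voicing; total 3. Next closest is /l/ at distance 4.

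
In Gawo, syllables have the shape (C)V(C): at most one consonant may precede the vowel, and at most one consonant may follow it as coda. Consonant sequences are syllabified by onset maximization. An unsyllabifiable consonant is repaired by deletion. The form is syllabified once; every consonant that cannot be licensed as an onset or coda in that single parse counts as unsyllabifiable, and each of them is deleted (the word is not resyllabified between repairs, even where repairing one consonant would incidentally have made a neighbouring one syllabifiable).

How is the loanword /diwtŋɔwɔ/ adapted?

diwŋɔwɔ

Under (C)V(C), the unsyllabifiable consonants are /t/ (at most one coda consonant is licensed; onsets are limited to one consonant).
Deletion applies to /t/.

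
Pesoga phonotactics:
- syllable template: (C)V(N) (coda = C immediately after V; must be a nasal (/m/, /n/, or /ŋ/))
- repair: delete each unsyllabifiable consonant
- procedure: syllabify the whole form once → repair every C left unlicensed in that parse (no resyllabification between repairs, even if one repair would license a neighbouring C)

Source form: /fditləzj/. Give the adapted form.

The consonants /f/, /t/, /z/, /j/ cannot be parsed into a legal (C)V(N) syllable (only a nasal (/m/, /n/, or /ŋ/) is licensed in coda position; onsets are limited to one consonant).
Deletion applies to /f/, /t/, /z/, /j/.

dilə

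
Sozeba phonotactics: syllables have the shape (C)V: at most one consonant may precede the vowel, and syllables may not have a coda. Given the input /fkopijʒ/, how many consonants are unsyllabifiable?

3

The consonants /f/, /j/, /ʒ/ cannot be parsed into a legal (C)V syllable (no codas are permitted; onsets are limited to one consonant).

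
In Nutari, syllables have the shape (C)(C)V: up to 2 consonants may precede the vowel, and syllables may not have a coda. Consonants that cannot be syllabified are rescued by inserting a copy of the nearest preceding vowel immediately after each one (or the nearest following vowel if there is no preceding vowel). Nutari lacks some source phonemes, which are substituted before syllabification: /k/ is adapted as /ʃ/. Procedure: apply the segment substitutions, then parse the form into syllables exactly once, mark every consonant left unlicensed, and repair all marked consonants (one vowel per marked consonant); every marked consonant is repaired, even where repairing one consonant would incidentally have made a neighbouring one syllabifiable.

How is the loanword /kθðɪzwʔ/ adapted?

ʃɪθðɪzɪwɪʔɪ

Substitution: /k/ → /ʃ/, giving /ʃθðɪzwʔ/.
Under (C)(C)V, the unsyllabifiable consonants are /ʃ/, /z/, /w/, /ʔ/ (no codas are permitted; onsets may contain at most 2 consonants).
Each unlicensed consonant becomes the onset of a new syllable: /ʃ/ → /ʃɪ/, /z/ → /zɪ/, /w/ → /wɪ/, /ʔ/ → /ʔɪ/.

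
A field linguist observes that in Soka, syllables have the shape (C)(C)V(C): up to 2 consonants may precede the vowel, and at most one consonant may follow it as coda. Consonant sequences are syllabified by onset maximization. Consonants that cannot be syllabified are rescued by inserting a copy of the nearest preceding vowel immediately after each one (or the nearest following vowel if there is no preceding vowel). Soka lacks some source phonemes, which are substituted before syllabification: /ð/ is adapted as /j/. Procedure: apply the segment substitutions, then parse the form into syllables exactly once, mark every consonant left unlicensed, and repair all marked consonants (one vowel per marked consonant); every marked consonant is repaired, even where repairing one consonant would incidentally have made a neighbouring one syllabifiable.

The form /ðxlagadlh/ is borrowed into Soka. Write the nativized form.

jaxlagadlaha

Substitution: /ð/ → /j/, giving /jxlagadlh/.
The consonants /j/, /l/, /h/ cannot be parsed into a legal (C)(C)V(C) syllable (at most one coda consonant is licensed; onsets may contain at most 2 consonants).
Inserting the epenthetic vowel yields /j/ → /ja/, /l/ → /la/, /h/ → /ha/.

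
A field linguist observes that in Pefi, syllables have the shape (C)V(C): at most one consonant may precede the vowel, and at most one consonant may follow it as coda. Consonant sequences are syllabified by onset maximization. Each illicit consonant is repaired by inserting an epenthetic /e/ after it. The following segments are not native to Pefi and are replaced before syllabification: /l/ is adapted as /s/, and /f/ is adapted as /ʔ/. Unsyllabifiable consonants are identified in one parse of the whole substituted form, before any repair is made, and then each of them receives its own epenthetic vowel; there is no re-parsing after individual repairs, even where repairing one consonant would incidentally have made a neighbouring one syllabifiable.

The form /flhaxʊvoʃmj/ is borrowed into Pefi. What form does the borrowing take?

ʔesehaxʊvoʃmeje

Substitution: /f/ → /ʔ/, /l/ → /s/, giving /ʔshaxʊvoʃmj/.
Syllabifying with onset maximization leaves /ʔ/, /s/, /m/, /j/ stranded (at most one coda consonant is licensed; onsets are limited to one consonant).
Each unlicensed consonant becomes the onset of a new syllable: /ʔ/ → /ʔe/, /s/ → /se/, /m/ → /me/, /j/ → /je/.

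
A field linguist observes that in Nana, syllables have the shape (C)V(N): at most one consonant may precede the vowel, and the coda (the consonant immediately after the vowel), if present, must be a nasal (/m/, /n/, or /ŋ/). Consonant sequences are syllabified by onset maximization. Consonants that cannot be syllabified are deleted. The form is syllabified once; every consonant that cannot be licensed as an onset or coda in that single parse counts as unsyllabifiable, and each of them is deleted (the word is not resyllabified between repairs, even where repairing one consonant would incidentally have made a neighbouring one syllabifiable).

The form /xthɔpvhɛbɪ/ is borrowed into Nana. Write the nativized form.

hɔhɛbɪ

Syllabifying with onset maximization leaves /x/, /t/, /p/, /v/ stranded (only a nasal (/m/, /n/, or /ŋ/) is licensed in coda position; onsets are limited to one consonant).
Each unlicensed consonant is deleted: /x/, /t/, /p/, /v/.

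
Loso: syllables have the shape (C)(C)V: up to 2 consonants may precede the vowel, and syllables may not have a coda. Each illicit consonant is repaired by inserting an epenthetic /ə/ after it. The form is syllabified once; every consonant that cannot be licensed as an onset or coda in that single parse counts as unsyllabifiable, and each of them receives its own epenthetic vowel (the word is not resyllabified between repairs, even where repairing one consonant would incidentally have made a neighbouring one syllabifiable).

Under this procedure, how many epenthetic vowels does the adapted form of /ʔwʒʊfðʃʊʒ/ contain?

3

The unsyllabifiable consonants are /ʔ/, /f/, /ʒ/; each receives one epenthetic vowel.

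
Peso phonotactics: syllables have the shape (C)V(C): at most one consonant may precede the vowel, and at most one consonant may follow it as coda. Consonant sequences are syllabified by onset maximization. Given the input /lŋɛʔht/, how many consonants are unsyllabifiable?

Syllabifying with onset maximization leaves /l/, /h/, /t/ stranded (at most one coda consonant is licensed; onsets are limited to one consonant).

3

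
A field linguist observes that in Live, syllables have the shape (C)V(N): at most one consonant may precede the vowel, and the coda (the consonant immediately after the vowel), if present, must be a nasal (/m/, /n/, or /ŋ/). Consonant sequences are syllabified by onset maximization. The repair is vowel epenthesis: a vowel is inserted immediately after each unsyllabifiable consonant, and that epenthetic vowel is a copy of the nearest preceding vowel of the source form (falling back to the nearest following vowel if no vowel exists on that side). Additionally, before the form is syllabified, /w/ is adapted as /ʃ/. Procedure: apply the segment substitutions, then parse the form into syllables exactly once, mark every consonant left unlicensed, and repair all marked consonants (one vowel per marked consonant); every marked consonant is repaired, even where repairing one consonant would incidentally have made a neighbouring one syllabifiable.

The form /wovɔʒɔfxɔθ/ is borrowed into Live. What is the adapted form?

ʃovɔʒɔfɔxɔθɔ

Substitution: /w/ → /ʃ/, giving /ʃovɔʒɔfxɔθ/.
Syllabifying with onset maximization leaves /f/, /θ/ stranded (only a nasal (/m/, /n/, or /ŋ/) is licensed in coda position; onsets are limited to one consonant).
Inserting the epenthetic vowel yields /f/ → /fɔ/, /θ/ → /θɔ/.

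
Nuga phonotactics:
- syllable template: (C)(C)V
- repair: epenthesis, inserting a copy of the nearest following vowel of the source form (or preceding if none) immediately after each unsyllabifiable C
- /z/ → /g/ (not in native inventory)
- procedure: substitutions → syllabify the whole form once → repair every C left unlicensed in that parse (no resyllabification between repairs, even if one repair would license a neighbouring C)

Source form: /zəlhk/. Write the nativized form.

gələhəkə

Substitution: /z/ → /g/, giving /gəlhk/.
Syllabifying with onset maximization leaves /l/, /h/, /k/ stranded (no codas are permitted; onsets may contain at most 2 consonants).
Epenthesis after each stranded consonant: /l/ → /lə/, /h/ → /hə/, /k/ → /kə/.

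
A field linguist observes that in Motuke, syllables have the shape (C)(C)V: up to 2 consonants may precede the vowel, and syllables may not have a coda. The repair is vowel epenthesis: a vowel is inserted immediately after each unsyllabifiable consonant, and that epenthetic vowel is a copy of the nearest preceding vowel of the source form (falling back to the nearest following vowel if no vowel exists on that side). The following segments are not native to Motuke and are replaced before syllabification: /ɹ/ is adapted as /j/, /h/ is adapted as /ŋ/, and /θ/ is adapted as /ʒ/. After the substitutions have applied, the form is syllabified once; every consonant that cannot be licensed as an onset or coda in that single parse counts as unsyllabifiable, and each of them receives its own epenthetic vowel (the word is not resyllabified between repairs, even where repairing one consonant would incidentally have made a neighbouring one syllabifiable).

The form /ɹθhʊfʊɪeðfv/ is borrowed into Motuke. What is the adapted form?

jʊʒŋʊfʊɪeðefeve

Substitution: /ɹ/ → /j/, /θ/ → /ʒ/, /h/ → /ŋ/, giving /jʒŋʊfʊɪeðfv/.
Syllabifying with onset maximization leaves /j/, /ð/, /f/, /v/ stranded (no codas are permitted; onsets may contain at most 2 consonants).
Epenthesis after each stranded consonant: /j/ → /jʊ/, /ð/ → /ðe/, /f/ → /fe/, /v/ → /ve/.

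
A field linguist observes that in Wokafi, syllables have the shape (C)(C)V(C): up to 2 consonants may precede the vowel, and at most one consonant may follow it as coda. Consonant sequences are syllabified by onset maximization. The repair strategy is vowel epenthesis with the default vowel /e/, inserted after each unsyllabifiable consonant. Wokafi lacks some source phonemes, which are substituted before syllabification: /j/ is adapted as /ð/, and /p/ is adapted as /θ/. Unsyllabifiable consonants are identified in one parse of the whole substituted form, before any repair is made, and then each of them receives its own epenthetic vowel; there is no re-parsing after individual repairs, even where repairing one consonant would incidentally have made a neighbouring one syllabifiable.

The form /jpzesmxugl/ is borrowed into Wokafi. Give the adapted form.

ðeθzesmxugle

Substitution: /j/ → /ð/, /p/ → /θ/, giving /ðθzesmxugl/.
Syllabifying with onset maximization leaves /ð/, /l/ stranded (at most one coda consonant is licensed; onsets may contain at most 2 consonants).
Epenthesis after each stranded consonant: /ð/ → /ðe/, /l/ → /le/.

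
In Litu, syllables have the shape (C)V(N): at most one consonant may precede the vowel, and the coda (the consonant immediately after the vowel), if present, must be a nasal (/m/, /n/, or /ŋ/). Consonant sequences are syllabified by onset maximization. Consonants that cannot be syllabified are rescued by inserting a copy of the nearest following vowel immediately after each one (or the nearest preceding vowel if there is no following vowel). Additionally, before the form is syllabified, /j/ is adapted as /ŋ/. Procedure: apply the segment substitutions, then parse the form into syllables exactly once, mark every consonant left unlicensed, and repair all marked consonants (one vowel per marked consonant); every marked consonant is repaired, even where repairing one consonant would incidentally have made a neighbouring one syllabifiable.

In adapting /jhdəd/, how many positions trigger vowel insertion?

After substitution the input is /ŋhdəd/.
The unsyllabifiable consonants are /ŋ/, /h/, /d/; each receives one epenthetic vowel.

3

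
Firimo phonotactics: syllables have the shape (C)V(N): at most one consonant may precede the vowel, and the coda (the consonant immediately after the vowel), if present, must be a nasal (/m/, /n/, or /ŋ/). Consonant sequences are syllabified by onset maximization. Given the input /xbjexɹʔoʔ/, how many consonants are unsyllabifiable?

5

Under (C)V(N), the unsyllabifiable consonants are /x/, /b/, /x/, /ɹ/, /ʔ/ (only a nasal (/m/, /n/, or /ŋ/) is licensed in coda position; onsets are limited to one consonant).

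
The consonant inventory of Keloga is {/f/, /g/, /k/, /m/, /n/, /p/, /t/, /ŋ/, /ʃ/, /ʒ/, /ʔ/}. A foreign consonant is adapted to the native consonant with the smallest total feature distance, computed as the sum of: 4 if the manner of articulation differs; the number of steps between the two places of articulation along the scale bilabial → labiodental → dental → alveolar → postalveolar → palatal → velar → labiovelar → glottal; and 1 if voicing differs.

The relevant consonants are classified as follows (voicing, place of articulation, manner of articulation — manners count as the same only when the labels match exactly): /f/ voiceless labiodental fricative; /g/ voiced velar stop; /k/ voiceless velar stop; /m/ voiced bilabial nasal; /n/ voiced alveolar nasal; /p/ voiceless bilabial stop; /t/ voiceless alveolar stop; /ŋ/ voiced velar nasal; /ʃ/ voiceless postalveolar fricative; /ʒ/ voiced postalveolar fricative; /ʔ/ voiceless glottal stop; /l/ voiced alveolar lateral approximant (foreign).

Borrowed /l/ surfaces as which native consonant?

/n/ is closest: manner differs (lateral approximant→nasal, +4), place distance 0 (alveolar→alveolar), same voicing; total 4. Next closest is /t/ at distance 5.

n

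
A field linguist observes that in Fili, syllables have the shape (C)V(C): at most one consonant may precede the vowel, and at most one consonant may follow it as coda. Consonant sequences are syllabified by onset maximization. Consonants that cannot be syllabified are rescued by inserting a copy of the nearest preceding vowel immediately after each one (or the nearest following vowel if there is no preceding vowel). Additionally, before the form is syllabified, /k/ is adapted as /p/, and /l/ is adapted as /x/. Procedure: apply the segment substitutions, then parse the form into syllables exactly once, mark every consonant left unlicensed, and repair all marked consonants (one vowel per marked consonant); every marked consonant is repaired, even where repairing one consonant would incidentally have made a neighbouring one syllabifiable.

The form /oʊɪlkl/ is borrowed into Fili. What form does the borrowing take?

oʊɪxpɪxɪ

Substitution: /l/ → /x/, /k/ → /p/, giving /oʊɪxpx/.
The consonants /p/, /x/ cannot be parsed into a legal (C)V(C) syllable (at most one coda consonant is licensed; onsets are limited to one consonant).
Inserting the epenthetic vowel yields /p/ → /pɪ/, /x/ → /xɪ/.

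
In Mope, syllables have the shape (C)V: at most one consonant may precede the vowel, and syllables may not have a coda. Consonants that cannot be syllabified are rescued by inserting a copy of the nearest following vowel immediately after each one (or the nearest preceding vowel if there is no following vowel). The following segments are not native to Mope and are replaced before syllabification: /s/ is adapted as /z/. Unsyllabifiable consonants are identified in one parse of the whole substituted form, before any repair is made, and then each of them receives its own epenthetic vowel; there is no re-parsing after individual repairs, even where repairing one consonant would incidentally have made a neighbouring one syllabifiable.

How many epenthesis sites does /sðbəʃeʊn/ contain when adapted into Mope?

3

After substitution the input is /zðbəʃeʊn/.
The unsyllabifiable consonants are /z/, /ð/, /n/; each receives one epenthetic vowel.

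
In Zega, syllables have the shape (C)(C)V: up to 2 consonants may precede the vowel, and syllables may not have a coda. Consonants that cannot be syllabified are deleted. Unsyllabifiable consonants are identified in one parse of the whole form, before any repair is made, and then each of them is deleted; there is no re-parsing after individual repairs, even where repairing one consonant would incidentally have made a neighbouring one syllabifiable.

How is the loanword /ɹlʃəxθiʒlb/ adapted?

The consonants /ɹ/, /ʒ/, /l/, /b/ cannot be parsed into a legal (C)(C)V syllable (no codas are permitted; onsets may contain at most 2 consonants).
Deleting the stranded consonants removes /ɹ/, /ʒ/, /l/, /b/.

lʃəxθi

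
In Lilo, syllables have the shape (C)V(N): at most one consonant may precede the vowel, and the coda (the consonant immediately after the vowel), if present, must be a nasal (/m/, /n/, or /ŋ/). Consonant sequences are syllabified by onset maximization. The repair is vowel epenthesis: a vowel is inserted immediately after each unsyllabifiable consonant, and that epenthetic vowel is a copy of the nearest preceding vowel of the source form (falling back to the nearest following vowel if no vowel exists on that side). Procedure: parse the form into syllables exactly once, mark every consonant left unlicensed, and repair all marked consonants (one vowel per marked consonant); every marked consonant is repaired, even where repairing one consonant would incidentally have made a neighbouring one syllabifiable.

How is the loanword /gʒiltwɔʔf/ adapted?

Under (C)V(N), the unsyllabifiable consonants are /g/, /l/, /t/, /ʔ/, /f/ (only a nasal (/m/, /n/, or /ŋ/) is licensed in coda position; onsets are limited to one consonant).
Epenthesis after each stranded consonant: /g/ → /gi/, /l/ → /li/, /t/ → /ti/, /ʔ/ → /ʔɔ/, /f/ → /fɔ/.

giʒilitiwɔʔɔfɔ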